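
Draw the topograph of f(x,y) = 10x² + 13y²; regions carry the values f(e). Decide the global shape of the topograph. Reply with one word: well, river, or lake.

D = b²−4ac = 0² − 4·10·13 = -520
D < 0 ⇒ definite ⇒ every region one sign ⇒ single well

well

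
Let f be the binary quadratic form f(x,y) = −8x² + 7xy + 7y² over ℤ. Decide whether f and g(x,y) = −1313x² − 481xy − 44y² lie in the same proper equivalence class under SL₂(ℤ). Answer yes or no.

D₁ = 273, D₂ = 273
river cycle of f (length 8): (7, 7, -8), (-8, 9, 6), (6, 15, -2), (-2, 13, 13), (13, 13, -2), (-2, 15, 6), (6, 9, -8), (-8, 7, 7)
river cycle of g (length 8): (-8, 7, 7), (7, 7, -8), (-8, 9, 6), (6, 15, -2), (-2, 13, 13), (13, 13, -2), (-2, 15, 6), (6, 9, -8)
cycles coincide ⇒ equivalent

yes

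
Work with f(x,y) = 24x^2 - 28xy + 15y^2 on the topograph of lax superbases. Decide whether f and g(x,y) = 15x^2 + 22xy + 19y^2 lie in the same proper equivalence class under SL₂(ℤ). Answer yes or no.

D₁ = -656, D₂ = -656
f: translate: b→20 (≡-28 mod 48), so (24,-28,15)→(24,20,11)
f: flip: (24,20,11)→(11,-20,24)
f: translate: b→2 (≡-20 mod 22), so (11,-20,24)→(11,2,15)
f: reduced (well bottom): (11,2,15) with a≤c, −a<b≤a
g: translate: b→-8 (≡22 mod 30), so (15,22,19)→(15,-8,12)
g: flip: (15,-8,12)→(12,8,15)
g: reduced (well bottom): (12,8,15) with a≤c, −a<b≤a
reduced forms (11, 2, 15) vs (12, 8, 15) ⇒ inequivalent

no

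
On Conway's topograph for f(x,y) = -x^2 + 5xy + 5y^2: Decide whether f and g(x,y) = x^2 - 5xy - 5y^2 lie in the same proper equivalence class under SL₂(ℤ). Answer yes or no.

D₁ = 45, D₂ = 45
river cycle of f (length 2): (5, 5, -1), (-1, 5, 5)
river cycle of g (length 2): (-5, 5, 1), (1, 5, -5)
cycles differ ⇒ inequivalent

no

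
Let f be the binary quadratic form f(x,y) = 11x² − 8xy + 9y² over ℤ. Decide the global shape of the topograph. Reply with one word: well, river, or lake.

D = b²−4ac = (-8)² − 4·11·9 = -332
D < 0 ⇒ definite ⇒ every region one sign ⇒ single well

well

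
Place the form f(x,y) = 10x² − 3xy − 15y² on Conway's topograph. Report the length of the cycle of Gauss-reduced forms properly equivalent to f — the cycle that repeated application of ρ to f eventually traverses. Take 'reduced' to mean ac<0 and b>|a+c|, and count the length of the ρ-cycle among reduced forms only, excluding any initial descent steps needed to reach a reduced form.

D = 609, ⌊√D⌋ = 24
descent: ρ → (-15,3,10)
descent: ρ → (10,17,-8)  [lands on river]
river: ρ → (-8,15,12)
river: ρ → (12,9,-11)
river: ρ → (-11,13,10)
river: ρ → (10,7,-14)
river: ρ → (-14,21,3)
river: ρ → (3,21,-14)
river: ρ → (-14,7,10)
river: ρ → (10,13,-11)
river: ρ → (-11,9,12)
river: ρ → (12,15,-8)
river: ρ → (-8,17,10)
river: ρ → (10,23,-2)
river: ρ → (-2,21,21)
river: ρ → (21,21,-2)
river: ρ → (-2,23,10)
ρ-cycle length = 16 (tail of 2 descent steps not counted)

16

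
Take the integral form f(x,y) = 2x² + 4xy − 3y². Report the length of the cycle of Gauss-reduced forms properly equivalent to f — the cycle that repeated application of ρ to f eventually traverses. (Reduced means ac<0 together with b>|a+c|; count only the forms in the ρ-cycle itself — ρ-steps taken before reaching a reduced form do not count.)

D = 40, ⌊√D⌋ = 6
river: ρ → (-3,2,3)
river: ρ → (3,4,-2)
river: ρ → (-2,4,3)
river: ρ → (3,2,-3)
river: ρ → (-3,4,2)
river: ρ → (2,4,-3)
ρ-cycle length = 6 (tail of 0 descent steps not counted)

6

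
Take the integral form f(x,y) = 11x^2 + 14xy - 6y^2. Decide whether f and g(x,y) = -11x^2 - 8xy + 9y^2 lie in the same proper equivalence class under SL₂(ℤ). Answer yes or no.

D₁ = 460, D₂ = 460
river cycle of f (length 10): (-6, 10, 15), (15, 20, -1), (-1, 20, 15), (15, 10, -6), (-6, 14, 11), (11, 8, -9), (-9, 10, 10), (10, 10, -9), (-9, 8, 11), (11, 14, -6)
river cycle of g (length 10): (9, 8, -11), (-11, 14, 6), (6, 10, -15), (-15, 20, 1), (1, 20, -15), (-15, 10, 6), (6, 14, -11), (-11, 8, 9), (9, 10, -10), (-10, 10, 9)
cycles differ ⇒ inequivalent

no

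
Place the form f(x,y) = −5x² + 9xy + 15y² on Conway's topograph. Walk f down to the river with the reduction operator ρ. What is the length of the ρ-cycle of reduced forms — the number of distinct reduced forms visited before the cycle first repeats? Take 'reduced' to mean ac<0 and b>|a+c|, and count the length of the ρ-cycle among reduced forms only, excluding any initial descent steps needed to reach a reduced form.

D = 381, ⌊√D⌋ = 19
descent: ρ → (15,-9,-5)
descent: ρ → (-5,19,1)  [lands on river]
river: ρ → (1,19,-5)
river: ρ → (-5,11,13)
river: ρ → (13,15,-3)
river: ρ → (-3,15,13)
river: ρ → (13,11,-5)
ρ-cycle length = 6 (tail of 2 descent steps not counted)

6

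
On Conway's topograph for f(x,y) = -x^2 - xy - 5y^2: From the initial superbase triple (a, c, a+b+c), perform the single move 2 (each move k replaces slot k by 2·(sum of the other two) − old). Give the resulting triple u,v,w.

start (-1,-5,-7) = (f(1,0),f(0,1),f(1,1))
replace slot 2: 2·((-1)+(-7)) − (-5) = -11 → (-1,-11,-7)

-1,-11,-7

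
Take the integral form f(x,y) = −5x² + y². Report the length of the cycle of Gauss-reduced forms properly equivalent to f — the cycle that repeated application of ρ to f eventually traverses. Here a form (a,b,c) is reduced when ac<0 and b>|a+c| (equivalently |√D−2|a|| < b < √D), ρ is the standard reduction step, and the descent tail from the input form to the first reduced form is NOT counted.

D = 20, ⌊√D⌋ = 4
descent: ρ → (1,4,-1)  [lands on river]
river: ρ → (-1,4,1)
ρ-cycle length = 2 (tail of 1 descent step not counted)

2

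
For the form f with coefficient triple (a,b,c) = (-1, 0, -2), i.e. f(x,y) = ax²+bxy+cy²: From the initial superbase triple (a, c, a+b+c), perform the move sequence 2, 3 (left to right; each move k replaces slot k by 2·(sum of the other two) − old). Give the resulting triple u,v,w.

start (-1,-2,-3) = (f(1,0),f(0,1),f(1,1))
replace slot 2: 2·((-1)+(-3)) − (-2) = -6 → (-1,-6,-3)
replace slot 3: 2·((-1)+(-6)) − (-3) = -11 → (-1,-6,-11)

-1,-6,-11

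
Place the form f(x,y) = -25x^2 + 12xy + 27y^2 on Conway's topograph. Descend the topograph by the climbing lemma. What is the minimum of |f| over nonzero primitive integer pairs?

river: ρ → (27,42,-10)
river: ρ → (-10,38,35)
river: ρ → (35,32,-13)
river: ρ → (-13,46,14)
river: ρ → (14,38,-25)
river: ρ → (-25,12,27)
closes: descent 0, river 6
min |a| on river = 10

10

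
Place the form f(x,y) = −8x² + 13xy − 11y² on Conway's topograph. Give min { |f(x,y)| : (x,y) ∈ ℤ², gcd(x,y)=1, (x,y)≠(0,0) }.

translate: b→3 (≡-13 mod 16), so (8,-13,11)→(8,3,6)
flip: (8,3,6)→(6,-3,8)
reduced (well bottom): (6,-3,8) with a≤c, −a<b≤a
well minimum |f| = |-6| = 6 (negative-definite)

6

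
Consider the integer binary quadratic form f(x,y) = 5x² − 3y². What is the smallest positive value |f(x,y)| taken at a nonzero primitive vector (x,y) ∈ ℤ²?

descent: ρ → (-3,6,2)  [lands on river]
river: ρ → (2,6,-3)
closes: descent 1, river 2
min |a| on river = 2

2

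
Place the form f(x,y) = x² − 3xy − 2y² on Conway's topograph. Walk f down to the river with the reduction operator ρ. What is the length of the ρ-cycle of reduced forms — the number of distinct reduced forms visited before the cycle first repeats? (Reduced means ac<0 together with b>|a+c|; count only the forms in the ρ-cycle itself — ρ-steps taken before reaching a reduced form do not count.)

D = 17, ⌊√D⌋ = 4
descent: ρ → (-2,3,1)  [lands on river]
river: ρ → (1,3,-2)
river: ρ → (-2,1,2)
river: ρ → (2,3,-1)
river: ρ → (-1,3,2)
river: ρ → (2,1,-2)
ρ-cycle length = 6 (tail of 1 descent step not counted)

6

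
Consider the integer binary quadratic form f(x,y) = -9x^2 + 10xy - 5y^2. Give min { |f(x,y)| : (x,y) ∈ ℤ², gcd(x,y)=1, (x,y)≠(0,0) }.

translate: b→8 (≡-10 mod 18), so (9,-10,5)→(9,8,4)
flip: (9,8,4)→(4,-8,9)
translate: b→0 (≡-8 mod 8), so (4,-8,9)→(4,0,5)
reduced (well bottom): (4,0,5) with a≤c, −a<b≤a
well minimum |f| = |-4| = 4 (negative-definite)

4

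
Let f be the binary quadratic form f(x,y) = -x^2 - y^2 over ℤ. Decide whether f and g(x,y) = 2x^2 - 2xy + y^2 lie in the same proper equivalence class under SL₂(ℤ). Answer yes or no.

D₁ = -4, D₂ = -4
f is negative-definite; reduce −f:
−f: reduced (well bottom): (1,0,1) with a≤c, −a<b≤a
flip sign back: reduced form of f is (-1,0,-1)
g: translate: b→2 (≡-2 mod 4), so (2,-2,1)→(2,2,1)
g: flip: (2,2,1)→(1,-2,2)
g: translate: b→0 (≡-2 mod 2), so (1,-2,2)→(1,0,1)
g: reduced (well bottom): (1,0,1) with a≤c, −a<b≤a
reduced forms (-1, 0, -1) vs (1, 0, 1) ⇒ inequivalent

no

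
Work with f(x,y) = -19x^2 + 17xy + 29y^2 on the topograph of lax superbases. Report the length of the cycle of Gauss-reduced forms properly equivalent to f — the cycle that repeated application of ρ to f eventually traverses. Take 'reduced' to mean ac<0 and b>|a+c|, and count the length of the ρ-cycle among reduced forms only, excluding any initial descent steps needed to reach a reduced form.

D = 2493, ⌊√D⌋ = 49
river: ρ → (29,41,-7)
river: ρ → (-7,43,23)
river: ρ → (23,49,-1)
river: ρ → (-1,49,23)
river: ρ → (23,43,-7)
river: ρ → (-7,41,29)
river: ρ → (29,17,-19)
river: ρ → (-19,21,27)
river: ρ → (27,33,-13)
river: ρ → (-13,45,9)
river: ρ → (9,45,-13)
river: ρ → (-13,33,27)
river: ρ → (27,21,-19)
river: ρ → (-19,17,29)
ρ-cycle length = 14 (tail of 0 descent steps not counted)

14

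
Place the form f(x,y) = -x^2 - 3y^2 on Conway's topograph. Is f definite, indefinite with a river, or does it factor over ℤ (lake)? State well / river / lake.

D = b²−4ac = 0² − 4·(-1)·(-3) = -12
D < 0 ⇒ definite ⇒ every region one sign ⇒ single well

well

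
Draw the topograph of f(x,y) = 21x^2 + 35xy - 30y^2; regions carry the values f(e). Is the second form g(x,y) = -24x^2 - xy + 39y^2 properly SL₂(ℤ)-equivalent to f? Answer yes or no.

D₁ = 3745, D₂ = 3745
river cycle of f (length 42): (-30, 25, 26), (26, 27, -29), (-29, 31, 24), (24, 17, -36), (-36, 55, 5), (5, 55, -36), (-36, 17, 24), (24, 31, -29), (-29, 27, 26), (26, 25, -30), … (32 more)
river cycle of g (length 42): (-24, 47, 16), (16, 49, -21), (-21, 35, 30), (30, 25, -26), (-26, 27, 29), (29, 31, -24), (-24, 17, 36), (36, 55, -5), (-5, 55, 36), (36, 17, -24), … (32 more)
cycles differ ⇒ inequivalent

no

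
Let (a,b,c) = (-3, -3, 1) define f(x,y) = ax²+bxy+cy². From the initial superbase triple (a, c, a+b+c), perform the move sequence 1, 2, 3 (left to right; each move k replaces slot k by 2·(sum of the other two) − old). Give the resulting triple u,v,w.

start (-3,1,-5) = (f(1,0),f(0,1),f(1,1))
replace slot 1: 2·(1+(-5)) − (-3) = -5 → (-5,1,-5)
replace slot 2: 2·((-5)+(-5)) − 1 = -21 → (-5,-21,-5)
replace slot 3: 2·((-5)+(-21)) − (-5) = -47 → (-5,-21,-47)

-5,-21,-47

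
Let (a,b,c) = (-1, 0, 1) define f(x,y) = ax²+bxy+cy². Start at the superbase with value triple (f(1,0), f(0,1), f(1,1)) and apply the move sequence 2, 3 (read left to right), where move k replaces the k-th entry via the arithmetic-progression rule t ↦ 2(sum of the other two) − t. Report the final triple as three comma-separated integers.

start (-1,1,0) = (f(1,0),f(0,1),f(1,1))
replace slot 2: 2·((-1)+0) − 1 = -3 → (-1,-3,0)
replace slot 3: 2·((-1)+(-3)) − 0 = -8 → (-1,-3,-8)

-1,-3,-8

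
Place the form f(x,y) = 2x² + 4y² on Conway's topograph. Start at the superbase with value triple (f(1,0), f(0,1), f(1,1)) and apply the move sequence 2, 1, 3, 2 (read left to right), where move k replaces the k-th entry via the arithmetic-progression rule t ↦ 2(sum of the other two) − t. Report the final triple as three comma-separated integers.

start (2,4,6) = (f(1,0),f(0,1),f(1,1))
replace slot 2: 2·(2+6) − 4 = 12 → (2,12,6)
replace slot 1: 2·(12+6) − 2 = 34 → (34,12,6)
replace slot 3: 2·(34+12) − 6 = 86 → (34,12,86)
replace slot 2: 2·(34+86) − 12 = 228 → (34,228,86)

34,228,86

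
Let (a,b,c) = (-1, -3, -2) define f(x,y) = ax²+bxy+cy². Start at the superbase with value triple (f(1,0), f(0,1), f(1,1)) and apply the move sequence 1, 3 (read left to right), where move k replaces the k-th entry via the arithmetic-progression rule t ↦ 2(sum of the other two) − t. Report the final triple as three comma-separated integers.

start (-1,-2,-6) = (f(1,0),f(0,1),f(1,1))
replace slot 1: 2·((-2)+(-6)) − (-1) = -15 → (-15,-2,-6)
replace slot 3: 2·((-15)+(-2)) − (-6) = -28 → (-15,-2,-28)

-15,-2,-28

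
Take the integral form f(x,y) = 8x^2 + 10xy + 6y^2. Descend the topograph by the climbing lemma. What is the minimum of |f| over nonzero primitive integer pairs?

translate: b→-6 (≡10 mod 16), so (8,10,6)→(8,-6,4)
flip: (8,-6,4)→(4,6,8)
translate: b→-2 (≡6 mod 8), so (4,6,8)→(4,-2,6)
reduced (well bottom): (4,-2,6) with a≤c, −a<b≤a
well minimum = a = 4

4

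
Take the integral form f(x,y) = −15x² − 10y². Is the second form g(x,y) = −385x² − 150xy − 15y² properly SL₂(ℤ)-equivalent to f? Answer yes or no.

D₁ = -600, D₂ = -600
f is negative-definite; reduce −f:
−f: flip: (15,0,10)→(10,0,15)
−f: reduced (well bottom): (10,0,15) with a≤c, −a<b≤a
flip sign back: reduced form of f is (-10,0,-15)
g is negative-definite; reduce −g:
−g: flip: (385,150,15)→(15,-150,385)
−g: translate: b→0 (≡-150 mod 30), so (15,-150,385)→(15,0,10)
−g: flip: (15,0,10)→(10,0,15)
−g: reduced (well bottom): (10,0,15) with a≤c, −a<b≤a
flip sign back: reduced form of g is (-10,0,-15)
reduced forms (-10, 0, -15) vs (-10, 0, -15) ⇒ equivalent

yes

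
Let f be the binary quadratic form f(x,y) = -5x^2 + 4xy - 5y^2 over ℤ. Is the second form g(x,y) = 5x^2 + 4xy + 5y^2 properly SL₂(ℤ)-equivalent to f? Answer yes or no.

D₁ = -84, D₂ = -84
f is negative-definite; reduce −f:
−f: flip: (5,-4,5)→(5,4,5)
−f: reduced (well bottom): (5,4,5) with a≤c, −a<b≤a
flip sign back: reduced form of f is (-5,-4,-5)
g: reduced (well bottom): (5,4,5) with a≤c, −a<b≤a
reduced forms (-5, -4, -5) vs (5, 4, 5) ⇒ inequivalent

no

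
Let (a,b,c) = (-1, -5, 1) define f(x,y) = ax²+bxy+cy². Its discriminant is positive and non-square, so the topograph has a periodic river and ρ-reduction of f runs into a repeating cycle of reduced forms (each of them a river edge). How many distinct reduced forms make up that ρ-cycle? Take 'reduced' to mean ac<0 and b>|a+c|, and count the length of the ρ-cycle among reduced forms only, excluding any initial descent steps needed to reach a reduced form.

D = 29, ⌊√D⌋ = 5
descent: ρ → (1,5,-1)  [lands on river]
river: ρ → (-1,5,1)
ρ-cycle length = 2 (tail of 1 descent step not counted)

2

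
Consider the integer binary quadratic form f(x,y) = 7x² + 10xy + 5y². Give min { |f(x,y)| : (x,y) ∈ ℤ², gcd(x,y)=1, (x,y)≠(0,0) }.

translate: b→-4 (≡10 mod 14), so (7,10,5)→(7,-4,2)
flip: (7,-4,2)→(2,4,7)
translate: b→0 (≡4 mod 4), so (2,4,7)→(2,0,5)
reduced (well bottom): (2,0,5) with a≤c, −a<b≤a
well minimum = a = 2

2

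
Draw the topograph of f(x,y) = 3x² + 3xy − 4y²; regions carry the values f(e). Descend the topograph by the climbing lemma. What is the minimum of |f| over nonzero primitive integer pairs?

river: ρ → (-4,5,2)
river: ρ → (2,7,-1)
river: ρ → (-1,7,2)
river: ρ → (2,5,-4)
river: ρ → (-4,3,3)
river: ρ → (3,3,-4)
closes: descent 0, river 6
min |a| on river = 1

1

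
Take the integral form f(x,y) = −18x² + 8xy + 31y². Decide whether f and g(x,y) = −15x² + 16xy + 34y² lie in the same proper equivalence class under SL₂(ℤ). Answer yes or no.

D₁ = 2296, D₂ = 2296
river cycle of f (length 6): (-18, 44, 5), (5, 46, -9), (-9, 44, 10), (10, 36, -25), (-25, 14, 21), (21, 28, -18)
river cycle of g (length 6): (-15, 46, 3), (3, 44, -30), (-30, 16, 17), (17, 18, -29), (-29, 40, 6), (6, 44, -15)
cycles differ ⇒ inequivalent

no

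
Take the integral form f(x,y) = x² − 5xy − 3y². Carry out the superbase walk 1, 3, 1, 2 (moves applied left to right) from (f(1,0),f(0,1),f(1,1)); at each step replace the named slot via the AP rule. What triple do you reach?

start (1,-3,-7) = (f(1,0),f(0,1),f(1,1))
replace slot 1: 2·((-3)+(-7)) − 1 = -21 → (-21,-3,-7)
replace slot 3: 2·((-21)+(-3)) − (-7) = -41 → (-21,-3,-41)
replace slot 1: 2·((-3)+(-41)) − (-21) = -67 → (-67,-3,-41)
replace slot 2: 2·((-67)+(-41)) − (-3) = -213 → (-67,-213,-41)

-67,-213,-41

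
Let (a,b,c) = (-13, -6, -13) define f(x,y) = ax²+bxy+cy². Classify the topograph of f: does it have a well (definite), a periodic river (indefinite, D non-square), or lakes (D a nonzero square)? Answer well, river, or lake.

D = b²−4ac = (-6)² − 4·(-13)·(-13) = -640
D < 0 ⇒ definite ⇒ every region one sign ⇒ single well

well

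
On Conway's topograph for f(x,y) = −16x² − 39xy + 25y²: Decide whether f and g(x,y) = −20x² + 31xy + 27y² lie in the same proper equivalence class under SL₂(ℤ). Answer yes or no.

D₁ = 3121, D₂ = 3121
river cycle of f (length 38): (25, 39, -16), (-16, 25, 39), (39, 53, -2), (-2, 55, 12), (12, 41, -30), (-30, 19, 23), (23, 27, -26), (-26, 25, 24), (24, 23, -27), (-27, 31, 20), … (28 more)
river cycle of g (length 38): (27, 23, -24), (-24, 25, 26), (26, 27, -23), (-23, 19, 30), (30, 41, -12), (-12, 55, 2), (2, 53, -39), (-39, 25, 16), (16, 39, -25), (-25, 11, 30), … (28 more)
cycles differ ⇒ inequivalent

no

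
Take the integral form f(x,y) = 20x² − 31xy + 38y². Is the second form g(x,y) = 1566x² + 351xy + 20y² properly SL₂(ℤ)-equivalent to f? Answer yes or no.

D₁ = -2079, D₂ = -2079
f: translate: b→9 (≡-31 mod 40), so (20,-31,38)→(20,9,27)
f: reduced (well bottom): (20,9,27) with a≤c, −a<b≤a
g: flip: (1566,351,20)→(20,-351,1566)
g: translate: b→9 (≡-351 mod 40), so (20,-351,1566)→(20,9,27)
g: reduced (well bottom): (20,9,27) with a≤c, −a<b≤a
reduced forms (20, 9, 27) vs (20, 9, 27) ⇒ equivalent

yes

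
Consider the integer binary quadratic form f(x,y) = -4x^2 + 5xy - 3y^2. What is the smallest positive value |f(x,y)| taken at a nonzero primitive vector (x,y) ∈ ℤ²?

translate: b→3 (≡-5 mod 8), so (4,-5,3)→(4,3,2)
flip: (4,3,2)→(2,-3,4)
translate: b→1 (≡-3 mod 4), so (2,-3,4)→(2,1,3)
reduced (well bottom): (2,1,3) with a≤c, −a<b≤a
well minimum |f| = |-2| = 2 (negative-definite)

2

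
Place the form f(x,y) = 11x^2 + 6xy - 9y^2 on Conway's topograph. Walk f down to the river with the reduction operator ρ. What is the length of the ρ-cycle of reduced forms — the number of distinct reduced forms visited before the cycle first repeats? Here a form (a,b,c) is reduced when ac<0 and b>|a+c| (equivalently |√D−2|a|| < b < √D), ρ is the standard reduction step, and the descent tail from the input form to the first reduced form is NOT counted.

D = 432, ⌊√D⌋ = 20
river: ρ → (-9,12,8)
river: ρ → (8,20,-1)
river: ρ → (-1,20,8)
river: ρ → (8,12,-9)
river: ρ → (-9,6,11)
river: ρ → (11,16,-4)
river: ρ → (-4,16,11)
river: ρ → (11,6,-9)
ρ-cycle length = 8 (tail of 0 descent steps not counted)

8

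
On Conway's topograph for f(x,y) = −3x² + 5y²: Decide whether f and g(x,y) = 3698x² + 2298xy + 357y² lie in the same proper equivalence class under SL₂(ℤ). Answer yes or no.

D₁ = 60, D₂ = 60
river cycle of f (length 2): (-3, 6, 2), (2, 6, -3)
river cycle of g (length 2): (2, 6, -3), (-3, 6, 2)
cycles coincide ⇒ equivalent

yes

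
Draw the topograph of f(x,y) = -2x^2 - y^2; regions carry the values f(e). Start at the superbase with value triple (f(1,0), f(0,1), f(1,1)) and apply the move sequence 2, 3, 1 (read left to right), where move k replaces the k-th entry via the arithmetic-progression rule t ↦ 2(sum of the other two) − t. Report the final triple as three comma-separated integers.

start (-2,-1,-3) = (f(1,0),f(0,1),f(1,1))
replace slot 2: 2·((-2)+(-3)) − (-1) = -9 → (-2,-9,-3)
replace slot 3: 2·((-2)+(-9)) − (-3) = -19 → (-2,-9,-19)
replace slot 1: 2·((-9)+(-19)) − (-2) = -54 → (-54,-9,-19)

-54,-9,-19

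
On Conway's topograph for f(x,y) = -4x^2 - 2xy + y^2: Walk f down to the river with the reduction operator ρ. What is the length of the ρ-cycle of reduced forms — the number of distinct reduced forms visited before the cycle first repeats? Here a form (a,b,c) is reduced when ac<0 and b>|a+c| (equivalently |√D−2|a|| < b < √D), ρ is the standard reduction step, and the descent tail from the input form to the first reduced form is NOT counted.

D = 20, ⌊√D⌋ = 4
descent: ρ → (1,4,-1)  [lands on river]
river: ρ → (-1,4,1)
ρ-cycle length = 2 (tail of 1 descent step not counted)

2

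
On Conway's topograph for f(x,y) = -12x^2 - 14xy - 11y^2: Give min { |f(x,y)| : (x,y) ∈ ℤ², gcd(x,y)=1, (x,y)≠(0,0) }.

translate: b→-10 (≡14 mod 24), so (12,14,11)→(12,-10,9)
flip: (12,-10,9)→(9,10,12)
translate: b→-8 (≡10 mod 18), so (9,10,12)→(9,-8,11)
reduced (well bottom): (9,-8,11) with a≤c, −a<b≤a
well minimum |f| = |-9| = 9 (negative-definite)

9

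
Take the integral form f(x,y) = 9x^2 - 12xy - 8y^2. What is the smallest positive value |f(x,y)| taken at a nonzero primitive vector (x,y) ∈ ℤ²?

descent: ρ → (-8,12,9)  [lands on river]
river: ρ → (9,6,-11)
river: ρ → (-11,16,4)
river: ρ → (4,16,-11)
river: ρ → (-11,6,9)
river: ρ → (9,12,-8)
river: ρ → (-8,20,1)
river: ρ → (1,20,-8)
closes: descent 1, river 8
min |a| on river = 1

1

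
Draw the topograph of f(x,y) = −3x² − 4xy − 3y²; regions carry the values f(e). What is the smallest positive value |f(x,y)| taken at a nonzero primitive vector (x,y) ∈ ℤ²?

translate: b→-2 (≡4 mod 6), so (3,4,3)→(3,-2,2)
flip: (3,-2,2)→(2,2,3)
reduced (well bottom): (2,2,3) with a≤c, −a<b≤a
well minimum |f| = |-2| = 2 (negative-definite)

2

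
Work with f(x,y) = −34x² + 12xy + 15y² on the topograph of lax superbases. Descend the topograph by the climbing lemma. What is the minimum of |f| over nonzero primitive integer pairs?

descent: ρ → (15,18,-31)  [lands on river]
river: ρ → (-31,44,2)
river: ρ → (2,44,-31)
river: ρ → (-31,18,15)
river: ρ → (15,42,-7)
river: ρ → (-7,42,15)
closes: descent 1, river 6
min |a| on river = 2

2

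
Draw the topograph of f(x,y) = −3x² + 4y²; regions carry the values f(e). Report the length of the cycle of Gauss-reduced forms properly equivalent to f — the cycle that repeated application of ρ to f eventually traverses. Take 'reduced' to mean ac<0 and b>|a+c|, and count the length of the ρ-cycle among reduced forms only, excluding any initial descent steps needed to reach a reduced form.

D = 48, ⌊√D⌋ = 6
descent: ρ → (4,0,-3)
descent: ρ → (-3,6,1)  [lands on river]
river: ρ → (1,6,-3)
ρ-cycle length = 2 (tail of 2 descent steps not counted)

2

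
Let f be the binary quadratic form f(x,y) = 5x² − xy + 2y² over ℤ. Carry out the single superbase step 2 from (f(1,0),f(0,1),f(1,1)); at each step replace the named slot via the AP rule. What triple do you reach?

start (5,2,6) = (f(1,0),f(0,1),f(1,1))
replace slot 2: 2·(5+6) − 2 = 20 → (5,20,6)

5,20,6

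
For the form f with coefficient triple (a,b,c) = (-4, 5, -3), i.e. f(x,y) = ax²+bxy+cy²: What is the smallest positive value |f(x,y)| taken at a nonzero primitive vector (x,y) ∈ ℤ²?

translate: b→3 (≡-5 mod 8), so (4,-5,3)→(4,3,2)
flip: (4,3,2)→(2,-3,4)
translate: b→1 (≡-3 mod 4), so (2,-3,4)→(2,1,3)
reduced (well bottom): (2,1,3) with a≤c, −a<b≤a
well minimum |f| = |-2| = 2 (negative-definite)

2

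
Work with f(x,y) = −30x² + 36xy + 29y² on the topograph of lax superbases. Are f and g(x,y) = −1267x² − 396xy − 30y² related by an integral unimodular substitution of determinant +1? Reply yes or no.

D₁ = 4776, D₂ = 4776
river cycle of f (length 22): (29, 22, -37), (-37, 52, 14), (14, 60, -21), (-21, 66, 5), (5, 64, -34), (-34, 4, 35), (35, 66, -3), (-3, 66, 35), (35, 4, -34), (-34, 64, 5), … (12 more)
river cycle of g (length 22): (-30, 36, 29), (29, 22, -37), (-37, 52, 14), (14, 60, -21), (-21, 66, 5), (5, 64, -34), (-34, 4, 35), (35, 66, -3), (-3, 66, 35), (35, 4, -34), … (12 more)
cycles coincide ⇒ equivalent

yes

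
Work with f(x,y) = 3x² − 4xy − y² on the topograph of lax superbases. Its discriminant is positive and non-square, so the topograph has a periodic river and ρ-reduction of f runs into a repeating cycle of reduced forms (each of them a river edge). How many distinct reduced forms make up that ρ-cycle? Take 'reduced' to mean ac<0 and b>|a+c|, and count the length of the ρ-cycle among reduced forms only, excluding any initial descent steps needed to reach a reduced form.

D = 28, ⌊√D⌋ = 5
descent: ρ → (-1,4,3)  [lands on river]
river: ρ → (3,2,-2)
river: ρ → (-2,2,3)
river: ρ → (3,4,-1)
ρ-cycle length = 4 (tail of 1 descent step not counted)

4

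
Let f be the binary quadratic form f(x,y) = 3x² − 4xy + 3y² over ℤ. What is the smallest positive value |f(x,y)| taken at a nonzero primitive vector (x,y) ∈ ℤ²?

translate: b→2 (≡-4 mod 6), so (3,-4,3)→(3,2,2)
flip: (3,2,2)→(2,-2,3)
translate: b→2 (≡-2 mod 4), so (2,-2,3)→(2,2,3)
reduced (well bottom): (2,2,3) with a≤c, −a<b≤a
well minimum = a = 2

2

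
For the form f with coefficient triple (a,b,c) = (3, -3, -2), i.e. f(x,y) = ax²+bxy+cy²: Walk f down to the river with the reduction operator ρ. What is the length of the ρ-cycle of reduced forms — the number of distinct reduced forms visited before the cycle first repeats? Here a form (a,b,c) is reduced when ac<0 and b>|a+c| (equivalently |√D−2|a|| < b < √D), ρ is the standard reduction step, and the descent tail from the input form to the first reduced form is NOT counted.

D = 33, ⌊√D⌋ = 5
descent: ρ → (-2,3,3)  [lands on river]
river: ρ → (3,3,-2)
river: ρ → (-2,5,1)
river: ρ → (1,5,-2)
ρ-cycle length = 4 (tail of 1 descent step not counted)

4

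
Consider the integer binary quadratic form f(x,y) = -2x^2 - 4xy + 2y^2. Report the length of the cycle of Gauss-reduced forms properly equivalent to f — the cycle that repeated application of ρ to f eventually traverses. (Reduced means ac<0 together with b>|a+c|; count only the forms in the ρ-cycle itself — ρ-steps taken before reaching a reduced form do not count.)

D = 32, ⌊√D⌋ = 5
descent: ρ → (2,4,-2)  [lands on river]
river: ρ → (-2,4,2)
ρ-cycle length = 2 (tail of 1 descent step not counted)

2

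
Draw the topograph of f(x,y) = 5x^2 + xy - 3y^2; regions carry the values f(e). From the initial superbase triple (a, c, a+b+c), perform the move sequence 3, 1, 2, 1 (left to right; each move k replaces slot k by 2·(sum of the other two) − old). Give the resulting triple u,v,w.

start (5,-3,3) = (f(1,0),f(0,1),f(1,1))
replace slot 3: 2·(5+(-3)) − 3 = 1 → (5,-3,1)
replace slot 1: 2·((-3)+1) − 5 = -9 → (-9,-3,1)
replace slot 2: 2·((-9)+1) − (-3) = -13 → (-9,-13,1)
replace slot 1: 2·((-13)+1) − (-9) = -15 → (-15,-13,1)

-15,-13,1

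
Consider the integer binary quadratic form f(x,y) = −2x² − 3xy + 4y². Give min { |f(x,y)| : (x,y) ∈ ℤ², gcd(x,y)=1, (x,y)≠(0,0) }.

descent: ρ → (4,3,-2)  [lands on river]
river: ρ → (-2,5,2)
river: ρ → (2,3,-4)
river: ρ → (-4,5,1)
river: ρ → (1,5,-4)
river: ρ → (-4,3,2)
river: ρ → (2,5,-2)
river: ρ → (-2,3,4)
river: ρ → (4,5,-1)
river: ρ → (-1,5,4)
closes: descent 1, river 10
min |a| on river = 1

1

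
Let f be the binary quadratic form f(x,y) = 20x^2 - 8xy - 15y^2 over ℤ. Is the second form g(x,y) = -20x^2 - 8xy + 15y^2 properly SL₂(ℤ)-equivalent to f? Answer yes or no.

D₁ = 1264, D₂ = 1264
river cycle of f (length 10): (-15, 8, 20), (20, 32, -3), (-3, 34, 9), (9, 20, -24), (-24, 28, 5), (5, 32, -12), (-12, 16, 21), (21, 26, -7), (-7, 30, 13), (13, 22, -15)
river cycle of g (length 10): (15, 8, -20), (-20, 32, 3), (3, 34, -9), (-9, 20, 24), (24, 28, -5), (-5, 32, 12), (12, 16, -21), (-21, 26, 7), (7, 30, -13), (-13, 22, 15)
cycles differ ⇒ inequivalent

no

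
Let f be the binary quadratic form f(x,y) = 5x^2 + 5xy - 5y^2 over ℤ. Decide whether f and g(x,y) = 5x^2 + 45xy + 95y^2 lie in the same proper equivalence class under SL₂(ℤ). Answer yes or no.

D₁ = 125, D₂ = 125
river cycle of f (length 2): (-5, 5, 5), (5, 5, -5)
river cycle of g (length 2): (5, 5, -5), (-5, 5, 5)
cycles coincide ⇒ equivalent

yes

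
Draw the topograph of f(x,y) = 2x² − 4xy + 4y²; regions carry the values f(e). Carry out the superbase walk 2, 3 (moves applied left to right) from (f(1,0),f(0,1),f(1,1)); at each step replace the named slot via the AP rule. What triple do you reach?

start (2,4,2) = (f(1,0),f(0,1),f(1,1))
replace slot 2: 2·(2+2) − 4 = 4 → (2,4,2)
replace slot 3: 2·(2+4) − 2 = 10 → (2,4,10)

2,4,10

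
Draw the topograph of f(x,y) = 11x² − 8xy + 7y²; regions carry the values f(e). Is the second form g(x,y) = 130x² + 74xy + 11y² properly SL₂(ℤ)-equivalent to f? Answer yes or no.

D₁ = -244, D₂ = -244
f: flip: (11,-8,7)→(7,8,11)
f: translate: b→-6 (≡8 mod 14), so (7,8,11)→(7,-6,10)
f: reduced (well bottom): (7,-6,10) with a≤c, −a<b≤a
g: flip: (130,74,11)→(11,-74,130)
g: translate: b→-8 (≡-74 mod 22), so (11,-74,130)→(11,-8,7)
g: flip: (11,-8,7)→(7,8,11)
g: translate: b→-6 (≡8 mod 14), so (7,8,11)→(7,-6,10)
g: reduced (well bottom): (7,-6,10) with a≤c, −a<b≤a
reduced forms (7, -6, 10) vs (7, -6, 10) ⇒ equivalent

yes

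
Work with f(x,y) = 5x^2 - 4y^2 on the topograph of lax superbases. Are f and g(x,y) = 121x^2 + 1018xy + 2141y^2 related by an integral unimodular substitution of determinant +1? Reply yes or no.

D₁ = 80, D₂ = 80
river cycle of f (length 2): (-4, 8, 1), (1, 8, -4)
river cycle of g (length 2): (-4, 8, 1), (1, 8, -4)
cycles coincide ⇒ equivalent

yes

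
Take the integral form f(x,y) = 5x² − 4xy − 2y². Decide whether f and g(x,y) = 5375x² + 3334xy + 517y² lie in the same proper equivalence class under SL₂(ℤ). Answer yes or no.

D₁ = 56, D₂ = 56
river cycle of f (length 4): (-2, 4, 5), (5, 6, -1), (-1, 6, 5), (5, 4, -2)
river cycle of g (length 4): (5, 6, -1), (-1, 6, 5), (5, 4, -2), (-2, 4, 5)
cycles coincide ⇒ equivalent

yes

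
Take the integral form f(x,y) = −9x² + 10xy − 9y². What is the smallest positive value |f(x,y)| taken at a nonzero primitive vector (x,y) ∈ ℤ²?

translate: b→8 (≡-10 mod 18), so (9,-10,9)→(9,8,8)
flip: (9,8,8)→(8,-8,9)
translate: b→8 (≡-8 mod 16), so (8,-8,9)→(8,8,9)
reduced (well bottom): (8,8,9) with a≤c, −a<b≤a
well minimum |f| = |-8| = 8 (negative-definite)

8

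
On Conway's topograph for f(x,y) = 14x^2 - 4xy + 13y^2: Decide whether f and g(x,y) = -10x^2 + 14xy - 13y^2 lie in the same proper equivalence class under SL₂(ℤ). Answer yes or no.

D₁ = -712, D₂ = -324
discriminants differ ⇒ not SL₂(ℤ)-equivalent

no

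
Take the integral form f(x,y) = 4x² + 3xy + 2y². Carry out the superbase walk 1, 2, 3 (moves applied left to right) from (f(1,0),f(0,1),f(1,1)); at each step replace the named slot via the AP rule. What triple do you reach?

start (4,2,9) = (f(1,0),f(0,1),f(1,1))
replace slot 1: 2·(2+9) − 4 = 18 → (18,2,9)
replace slot 2: 2·(18+9) − 2 = 52 → (18,52,9)
replace slot 3: 2·(18+52) − 9 = 131 → (18,52,131)

18,52,131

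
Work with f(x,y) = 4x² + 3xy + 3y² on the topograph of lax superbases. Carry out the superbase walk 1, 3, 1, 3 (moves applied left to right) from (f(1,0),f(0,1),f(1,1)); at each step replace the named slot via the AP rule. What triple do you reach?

start (4,3,10) = (f(1,0),f(0,1),f(1,1))
replace slot 1: 2·(3+10) − 4 = 22 → (22,3,10)
replace slot 3: 2·(22+3) − 10 = 40 → (22,3,40)
replace slot 1: 2·(3+40) − 22 = 64 → (64,3,40)
replace slot 3: 2·(64+3) − 40 = 94 → (64,3,94)

64,3,94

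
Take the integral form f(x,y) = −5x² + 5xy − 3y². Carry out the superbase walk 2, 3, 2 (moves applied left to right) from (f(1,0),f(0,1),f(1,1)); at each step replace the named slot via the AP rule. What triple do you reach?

start (-5,-3,-3) = (f(1,0),f(0,1),f(1,1))
replace slot 2: 2·((-5)+(-3)) − (-3) = -13 → (-5,-13,-3)
replace slot 3: 2·((-5)+(-13)) − (-3) = -33 → (-5,-13,-33)
replace slot 2: 2·((-5)+(-33)) − (-13) = -63 → (-5,-63,-33)

-5,-63,-33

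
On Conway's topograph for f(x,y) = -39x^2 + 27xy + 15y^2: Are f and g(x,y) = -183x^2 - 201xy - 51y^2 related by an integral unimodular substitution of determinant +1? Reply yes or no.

D₁ = 3069, D₂ = 3069
river cycle of f (length 6): (15, 33, -33), (-33, 33, 15), (15, 27, -39), (-39, 51, 3), (3, 51, -39), (-39, 27, 15)
river cycle of g (length 6): (15, 33, -33), (-33, 33, 15), (15, 27, -39), (-39, 51, 3), (3, 51, -39), (-39, 27, 15)
cycles coincide ⇒ equivalent

yes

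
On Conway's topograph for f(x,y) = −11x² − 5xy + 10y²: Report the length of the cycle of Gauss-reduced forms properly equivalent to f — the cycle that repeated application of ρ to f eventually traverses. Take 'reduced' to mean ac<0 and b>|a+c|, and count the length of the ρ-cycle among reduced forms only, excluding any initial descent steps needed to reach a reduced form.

D = 465, ⌊√D⌋ = 21
descent: ρ → (10,5,-11)  [lands on river]
river: ρ → (-11,17,4)
river: ρ → (4,15,-15)
river: ρ → (-15,15,4)
river: ρ → (4,17,-11)
river: ρ → (-11,5,10)
river: ρ → (10,15,-6)
river: ρ → (-6,21,1)
river: ρ → (1,21,-6)
river: ρ → (-6,15,10)
ρ-cycle length = 10 (tail of 1 descent step not counted)

10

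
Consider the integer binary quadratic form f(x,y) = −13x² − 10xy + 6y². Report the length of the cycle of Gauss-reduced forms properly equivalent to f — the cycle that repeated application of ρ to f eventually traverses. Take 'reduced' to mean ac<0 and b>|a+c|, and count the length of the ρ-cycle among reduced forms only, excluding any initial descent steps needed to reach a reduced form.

D = 412, ⌊√D⌋ = 20
descent: ρ → (6,10,-13)  [lands on river]
river: ρ → (-13,16,3)
river: ρ → (3,20,-1)
river: ρ → (-1,20,3)
river: ρ → (3,16,-13)
river: ρ → (-13,10,6)
river: ρ → (6,14,-9)
river: ρ → (-9,4,11)
river: ρ → (11,18,-2)
river: ρ → (-2,18,11)
river: ρ → (11,4,-9)
river: ρ → (-9,14,6)
ρ-cycle length = 12 (tail of 1 descent step not counted)

12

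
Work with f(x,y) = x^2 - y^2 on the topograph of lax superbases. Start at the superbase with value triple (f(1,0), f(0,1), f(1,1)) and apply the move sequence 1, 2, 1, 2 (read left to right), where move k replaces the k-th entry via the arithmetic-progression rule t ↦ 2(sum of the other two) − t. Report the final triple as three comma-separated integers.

start (1,-1,0) = (f(1,0),f(0,1),f(1,1))
replace slot 1: 2·((-1)+0) − 1 = -3 → (-3,-1,0)
replace slot 2: 2·((-3)+0) − (-1) = -5 → (-3,-5,0)
replace slot 1: 2·((-5)+0) − (-3) = -7 → (-7,-5,0)
replace slot 2: 2·((-7)+0) − (-5) = -9 → (-7,-9,0)

-7,-9,0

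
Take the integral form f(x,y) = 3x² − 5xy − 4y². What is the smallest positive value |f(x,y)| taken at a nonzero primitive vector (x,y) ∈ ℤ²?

descent: ρ → (-4,5,3)  [lands on river]
river: ρ → (3,7,-2)
river: ρ → (-2,5,6)
river: ρ → (6,7,-1)
river: ρ → (-1,7,6)
river: ρ → (6,5,-2)
river: ρ → (-2,7,3)
river: ρ → (3,5,-4)
river: ρ → (-4,3,4)
river: ρ → (4,5,-3)
river: ρ → (-3,7,2)
river: ρ → (2,5,-6)
river: ρ → (-6,7,1)
river: ρ → (1,7,-6)
river: ρ → (-6,5,2)
river: ρ → (2,7,-3)
river: ρ → (-3,5,4)
river: ρ → (4,3,-4)
closes: descent 1, river 18
min |a| on river = 1

1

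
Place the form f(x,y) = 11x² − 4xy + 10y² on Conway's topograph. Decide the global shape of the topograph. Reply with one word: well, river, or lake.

D = b²−4ac = (-4)² − 4·11·10 = -424
D < 0 ⇒ definite ⇒ every region one sign ⇒ single well

well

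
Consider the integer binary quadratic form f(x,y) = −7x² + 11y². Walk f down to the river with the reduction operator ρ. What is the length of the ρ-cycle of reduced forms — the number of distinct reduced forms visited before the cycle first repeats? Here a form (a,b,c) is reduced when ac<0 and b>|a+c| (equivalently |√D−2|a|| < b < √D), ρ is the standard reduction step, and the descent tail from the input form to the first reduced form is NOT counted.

D = 308, ⌊√D⌋ = 17
descent: ρ → (11,0,-7)
descent: ρ → (-7,14,4)  [lands on river]
river: ρ → (4,10,-13)
river: ρ → (-13,16,1)
river: ρ → (1,16,-13)
river: ρ → (-13,10,4)
river: ρ → (4,14,-7)
ρ-cycle length = 6 (tail of 2 descent steps not counted)

6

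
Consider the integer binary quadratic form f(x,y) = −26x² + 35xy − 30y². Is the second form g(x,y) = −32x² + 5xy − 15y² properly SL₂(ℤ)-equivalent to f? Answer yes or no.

D₁ = -1895, D₂ = -1895
f is negative-definite; reduce −f:
−f: translate: b→17 (≡-35 mod 52), so (26,-35,30)→(26,17,21)
−f: flip: (26,17,21)→(21,-17,26)
−f: reduced (well bottom): (21,-17,26) with a≤c, −a<b≤a
flip sign back: reduced form of f is (-21,17,-26)
g is negative-definite; reduce −g:
−g: flip: (32,-5,15)→(15,5,32)
−g: reduced (well bottom): (15,5,32) with a≤c, −a<b≤a
flip sign back: reduced form of g is (-15,-5,-32)
reduced forms (-21, 17, -26) vs (-15, -5, -32) ⇒ inequivalent

no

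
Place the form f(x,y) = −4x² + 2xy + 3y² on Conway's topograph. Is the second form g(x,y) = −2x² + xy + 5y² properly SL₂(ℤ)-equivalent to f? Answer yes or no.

D₁ = 52, D₂ = 41
discriminants differ ⇒ not SL₂(ℤ)-equivalent

no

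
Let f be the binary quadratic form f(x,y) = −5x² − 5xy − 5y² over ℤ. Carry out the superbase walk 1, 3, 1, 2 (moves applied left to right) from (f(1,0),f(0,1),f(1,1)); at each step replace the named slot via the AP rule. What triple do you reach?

start (-5,-5,-15) = (f(1,0),f(0,1),f(1,1))
replace slot 1: 2·((-5)+(-15)) − (-5) = -35 → (-35,-5,-15)
replace slot 3: 2·((-35)+(-5)) − (-15) = -65 → (-35,-5,-65)
replace slot 1: 2·((-5)+(-65)) − (-35) = -105 → (-105,-5,-65)
replace slot 2: 2·((-105)+(-65)) − (-5) = -335 → (-105,-335,-65)

-105,-335,-65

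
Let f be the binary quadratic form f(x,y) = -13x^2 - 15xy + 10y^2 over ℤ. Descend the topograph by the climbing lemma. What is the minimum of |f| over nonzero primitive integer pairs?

descent: ρ → (10,15,-13)  [lands on river]
river: ρ → (-13,11,12)
river: ρ → (12,13,-12)
river: ρ → (-12,11,13)
river: ρ → (13,15,-10)
river: ρ → (-10,25,3)
river: ρ → (3,23,-18)
river: ρ → (-18,13,8)
river: ρ → (8,19,-12)
river: ρ → (-12,5,15)
river: ρ → (15,25,-2)
river: ρ → (-2,27,2)
river: ρ → (2,25,-15)
river: ρ → (-15,5,12)
river: ρ → (12,19,-8)
river: ρ → (-8,13,18)
river: ρ → (18,23,-3)
river: ρ → (-3,25,10)
closes: descent 1, river 18
min |a| on river = 2

2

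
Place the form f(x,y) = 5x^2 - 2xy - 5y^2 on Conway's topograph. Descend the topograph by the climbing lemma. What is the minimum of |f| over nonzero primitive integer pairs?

descent: ρ → (-5,2,5)  [lands on river]
river: ρ → (5,8,-2)
river: ρ → (-2,8,5)
river: ρ → (5,2,-5)
river: ρ → (-5,8,2)
river: ρ → (2,8,-5)
closes: descent 1, river 6
min |a| on river = 2

2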